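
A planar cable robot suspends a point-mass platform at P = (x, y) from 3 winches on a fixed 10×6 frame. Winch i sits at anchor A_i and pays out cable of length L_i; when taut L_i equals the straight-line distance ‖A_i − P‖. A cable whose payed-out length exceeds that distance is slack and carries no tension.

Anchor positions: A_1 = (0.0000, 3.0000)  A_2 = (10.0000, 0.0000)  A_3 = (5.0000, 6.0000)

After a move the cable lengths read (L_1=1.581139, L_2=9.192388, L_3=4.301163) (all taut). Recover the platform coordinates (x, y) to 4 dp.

each cable: (A_i−P)·(A_i−P) = L_i²; let k_i = ‖A_i‖²−L_i²
k_1 = 0.0000+9.0000−2.5000 = 6.5000
row 1: -20.0000x + 6.0000y = -9.0000  (k_2=15.5000)
row 2: -10.0000x − 6.0000y = -36.0000  (k_3=42.5000)
Cramer on rows 1–2 → x = 1.5000, y = 3.5000

(1.5000, 3.5000)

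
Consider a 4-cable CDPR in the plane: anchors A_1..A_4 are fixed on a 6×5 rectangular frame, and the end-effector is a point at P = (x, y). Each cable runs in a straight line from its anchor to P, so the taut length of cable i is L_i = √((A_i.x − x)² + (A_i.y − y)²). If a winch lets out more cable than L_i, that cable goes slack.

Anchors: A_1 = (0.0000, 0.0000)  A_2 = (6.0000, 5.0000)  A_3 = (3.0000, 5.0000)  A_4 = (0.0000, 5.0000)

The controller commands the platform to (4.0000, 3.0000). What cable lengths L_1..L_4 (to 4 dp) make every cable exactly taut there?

L_1: Δ = A_1−P = (-4.0000, -3.0000) → ‖Δ‖ = √25.0000 = 5.0000
L_2: Δ = A_2−P = (2.0000, 2.0000) → ‖Δ‖ = √8.0000 = 2.8284
L_3: Δ = A_3−P = (-1.0000, 2.0000) → ‖Δ‖ = √5.0000 = 2.2361
L_4: Δ = A_4−P = (-4.0000, 2.0000) → ‖Δ‖ = √20.0000 = 4.4721

(5.0000, 2.8284, 2.2361, 4.4721)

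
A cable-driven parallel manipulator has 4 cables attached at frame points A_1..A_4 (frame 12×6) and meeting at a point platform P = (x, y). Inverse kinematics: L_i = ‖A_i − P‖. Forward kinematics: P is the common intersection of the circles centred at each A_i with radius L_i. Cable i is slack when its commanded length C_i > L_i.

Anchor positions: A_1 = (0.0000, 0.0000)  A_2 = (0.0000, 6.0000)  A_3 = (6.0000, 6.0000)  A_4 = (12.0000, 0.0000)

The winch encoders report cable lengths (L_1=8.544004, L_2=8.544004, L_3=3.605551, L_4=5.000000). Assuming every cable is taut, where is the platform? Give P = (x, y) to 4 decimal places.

expand ‖A_i−P‖²=L_i² and subtract eq 1 (k_i ≔ ‖A_i‖²−L_i²)
k_1 = 0.0000+0.0000−73.0000 = -73.0000
eq1−eq2 → [0.0000  -12.0000]·P = -36.0000
eq1−eq3 → [-12.0000  -12.0000]·P = -132.0000
eq1−eq4 → [-24.0000  0.0000]·P = -192.0000
2×2 solve → P = (8.0000, 3.0000)
check cable 4: ‖A_4−P‖² = 25.0000 ≈ L_4² = 25.0000 ✓

(8.0000, 3.0000)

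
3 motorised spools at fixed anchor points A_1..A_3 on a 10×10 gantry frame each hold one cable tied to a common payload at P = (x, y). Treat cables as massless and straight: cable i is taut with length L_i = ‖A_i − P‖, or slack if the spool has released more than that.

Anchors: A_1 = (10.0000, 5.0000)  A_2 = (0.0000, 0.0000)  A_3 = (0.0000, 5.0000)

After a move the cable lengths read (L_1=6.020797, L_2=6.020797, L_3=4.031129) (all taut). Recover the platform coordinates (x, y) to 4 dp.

each cable: (A_i−P)·(A_i−P) = L_i²; let q_i = ‖A_i‖²−L_i²
q_1 = 100.0000+25.0000−36.2500 = 88.7500
row 1: 20.0000x + 10.0000y = 125.0000  (q_2=-36.2500)
row 2: 20.0000x + 0.0000y = 80.0000  (q_3=8.7500)
Cramer on rows 1–2 → x = 4.0000, y = 4.5000

(4.0000, 4.5000)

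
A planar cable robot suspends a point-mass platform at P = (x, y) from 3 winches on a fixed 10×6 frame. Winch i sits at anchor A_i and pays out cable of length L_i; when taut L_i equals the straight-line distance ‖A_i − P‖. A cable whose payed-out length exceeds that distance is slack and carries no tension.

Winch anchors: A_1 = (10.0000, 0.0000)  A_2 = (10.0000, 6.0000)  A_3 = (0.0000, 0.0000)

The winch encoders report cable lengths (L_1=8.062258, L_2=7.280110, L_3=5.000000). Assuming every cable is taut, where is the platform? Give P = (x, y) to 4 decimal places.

(3.0000, 4.0000)

each cable: (A_i−P)·(A_i−P) = L_i²; let c_i = ‖A_i‖²−L_i²
c_1 = 100.0000+0.0000−65.0000 = 35.0000
row 1: 0.0000x − 12.0000y = -48.0000  (c_2=83.0000)
row 2: 20.0000x + 0.0000y = 60.0000  (c_3=-25.0000)
Cramer on rows 1–2 → x = 3.0000, y = 4.0000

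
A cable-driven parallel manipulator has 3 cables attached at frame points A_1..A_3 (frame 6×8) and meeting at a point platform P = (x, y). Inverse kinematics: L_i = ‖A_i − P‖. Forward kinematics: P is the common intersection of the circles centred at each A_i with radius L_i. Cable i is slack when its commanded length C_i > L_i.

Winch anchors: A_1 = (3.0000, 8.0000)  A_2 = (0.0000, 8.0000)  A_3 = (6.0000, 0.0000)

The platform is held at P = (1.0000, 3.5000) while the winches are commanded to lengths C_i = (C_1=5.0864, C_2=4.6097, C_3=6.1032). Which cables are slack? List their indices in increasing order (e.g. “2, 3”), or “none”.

i=1: geometric 4.9244 vs commanded 5.0864 ⇒ slack
i=2: geometric 4.6098 vs commanded 4.6097 ⇒ taut
i=3: geometric 6.1033 vs commanded 6.1032 ⇒ taut

1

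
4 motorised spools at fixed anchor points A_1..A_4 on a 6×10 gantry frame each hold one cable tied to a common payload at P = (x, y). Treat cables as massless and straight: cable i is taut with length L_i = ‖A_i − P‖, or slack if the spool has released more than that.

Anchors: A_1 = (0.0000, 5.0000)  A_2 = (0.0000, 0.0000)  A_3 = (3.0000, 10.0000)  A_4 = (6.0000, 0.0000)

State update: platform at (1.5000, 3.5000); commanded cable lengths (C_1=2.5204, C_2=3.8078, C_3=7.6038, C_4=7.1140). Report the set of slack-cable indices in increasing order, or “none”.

1, 3, 4

cable 1: L_1 = ‖A_1−P‖ = 2.1213;  C_1 = 2.5204 → slack
cable 2: L_2 = ‖A_2−P‖ = 3.8079;  C_2 = 3.8078 → taut
cable 3: L_3 = ‖A_3−P‖ = 6.6708;  C_3 = 7.6038 → slack
cable 4: L_4 = ‖A_4−P‖ = 5.7009;  C_4 = 7.1140 → slack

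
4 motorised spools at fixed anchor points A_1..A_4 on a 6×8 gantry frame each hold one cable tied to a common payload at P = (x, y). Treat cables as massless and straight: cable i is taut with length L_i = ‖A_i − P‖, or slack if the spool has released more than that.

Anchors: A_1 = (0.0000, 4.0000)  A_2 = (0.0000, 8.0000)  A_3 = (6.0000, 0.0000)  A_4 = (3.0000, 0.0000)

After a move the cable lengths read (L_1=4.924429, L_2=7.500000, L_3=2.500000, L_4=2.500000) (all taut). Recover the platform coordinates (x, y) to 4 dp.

(4.5000, 2.0000)

expand ‖A_i−P‖²=L_i² and subtract eq 1 (c_i ≔ ‖A_i‖²−L_i²)
c_1 = 0.0000+16.0000−24.2500 = -8.2500
eq1−eq2 → [0.0000  -8.0000]·P = -16.0000
eq1−eq3 → [-12.0000  8.0000]·P = -38.0000
eq1−eq4 → [-6.0000  8.0000]·P = -11.0000
2×2 solve → P = (4.5000, 2.0000)
check cable 4: ‖A_4−P‖² = 6.2500 ≈ L_4² = 6.2500 ✓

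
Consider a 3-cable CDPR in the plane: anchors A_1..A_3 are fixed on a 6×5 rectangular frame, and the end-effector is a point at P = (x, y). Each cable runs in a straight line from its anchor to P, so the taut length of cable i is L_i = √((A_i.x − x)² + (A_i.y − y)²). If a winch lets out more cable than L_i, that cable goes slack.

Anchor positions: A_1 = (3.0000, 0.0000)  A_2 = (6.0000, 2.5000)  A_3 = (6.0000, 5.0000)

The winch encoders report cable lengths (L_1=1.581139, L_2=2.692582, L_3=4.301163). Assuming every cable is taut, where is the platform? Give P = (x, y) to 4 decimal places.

(3.5000, 1.5000)

each cable: (A_i−P)·(A_i−P) = L_i²; let k_i = ‖A_i‖²−L_i²
k_1 = 9.0000+0.0000−2.5000 = 6.5000
row 1: -6.0000x − 5.0000y = -28.5000  (k_2=35.0000)
row 2: -6.0000x − 10.0000y = -36.0000  (k_3=42.5000)
Cramer on rows 1–2 → x = 3.5000, y = 1.5000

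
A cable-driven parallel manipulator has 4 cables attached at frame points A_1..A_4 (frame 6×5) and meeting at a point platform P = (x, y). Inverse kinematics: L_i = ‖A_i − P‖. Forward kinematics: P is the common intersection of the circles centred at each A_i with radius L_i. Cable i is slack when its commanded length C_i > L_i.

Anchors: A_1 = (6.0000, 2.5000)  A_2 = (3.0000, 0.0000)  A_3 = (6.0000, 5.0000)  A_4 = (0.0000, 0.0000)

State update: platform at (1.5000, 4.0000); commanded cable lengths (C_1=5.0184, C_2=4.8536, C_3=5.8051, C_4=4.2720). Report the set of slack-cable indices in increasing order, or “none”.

1, 2, 3

i=1: geometric 4.7434 vs commanded 5.0184 ⇒ slack
i=2: geometric 4.2720 vs commanded 4.8536 ⇒ slack
i=3: geometric 4.6098 vs commanded 5.8051 ⇒ slack
i=4: geometric 4.2720 vs commanded 4.2720 ⇒ taut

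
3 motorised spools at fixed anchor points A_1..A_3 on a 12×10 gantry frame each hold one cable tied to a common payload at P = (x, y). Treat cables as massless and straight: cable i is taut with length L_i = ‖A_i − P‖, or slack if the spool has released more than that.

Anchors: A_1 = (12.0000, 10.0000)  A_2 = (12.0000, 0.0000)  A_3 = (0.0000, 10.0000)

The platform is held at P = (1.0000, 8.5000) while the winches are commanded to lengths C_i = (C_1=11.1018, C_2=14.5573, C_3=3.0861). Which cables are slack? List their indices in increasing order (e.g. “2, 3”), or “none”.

i=1: geometric 11.1018 vs commanded 11.1018 ⇒ taut
i=2: geometric 13.9014 vs commanded 14.5573 ⇒ slack
i=3: geometric 1.8028 vs commanded 3.0861 ⇒ slack

2, 3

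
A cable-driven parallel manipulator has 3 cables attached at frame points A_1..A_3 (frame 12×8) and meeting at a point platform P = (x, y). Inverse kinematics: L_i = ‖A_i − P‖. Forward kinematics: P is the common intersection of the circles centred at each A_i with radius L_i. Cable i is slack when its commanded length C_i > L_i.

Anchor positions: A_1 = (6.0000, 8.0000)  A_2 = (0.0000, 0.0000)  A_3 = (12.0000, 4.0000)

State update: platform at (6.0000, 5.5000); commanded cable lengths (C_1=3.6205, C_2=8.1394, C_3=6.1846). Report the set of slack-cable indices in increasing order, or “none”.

1

i=1: geometric 2.5000 vs commanded 3.6205 ⇒ slack
i=2: geometric 8.1394 vs commanded 8.1394 ⇒ taut
i=3: geometric 6.1847 vs commanded 6.1846 ⇒ taut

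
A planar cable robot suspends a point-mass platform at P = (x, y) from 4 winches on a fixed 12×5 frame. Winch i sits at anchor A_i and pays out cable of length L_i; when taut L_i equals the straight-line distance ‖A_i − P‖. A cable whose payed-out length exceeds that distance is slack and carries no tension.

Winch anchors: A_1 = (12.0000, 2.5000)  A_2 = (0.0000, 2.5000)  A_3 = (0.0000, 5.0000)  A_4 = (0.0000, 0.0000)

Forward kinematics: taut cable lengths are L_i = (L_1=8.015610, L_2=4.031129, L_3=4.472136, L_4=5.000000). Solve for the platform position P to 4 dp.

(4.0000, 3.0000)

circle eqns → linear via eq_j − eq_1; set q_j = A_j·A_j − L_j²
q_1 = 144.0000+6.2500−64.2500 = 86.0000
24.0000·x + 0.0000·y = q_1−q_2 = 96.0000
24.0000·x − 5.0000·y = q_1−q_3 = 81.0000
24.0000·x + 5.0000·y = q_1−q_4 = 111.0000
solve first two rows → x=4.0000, y=3.0000
check cable 4: ‖A_4−P‖² = 25.0000 ≈ L_4² = 25.0000 ✓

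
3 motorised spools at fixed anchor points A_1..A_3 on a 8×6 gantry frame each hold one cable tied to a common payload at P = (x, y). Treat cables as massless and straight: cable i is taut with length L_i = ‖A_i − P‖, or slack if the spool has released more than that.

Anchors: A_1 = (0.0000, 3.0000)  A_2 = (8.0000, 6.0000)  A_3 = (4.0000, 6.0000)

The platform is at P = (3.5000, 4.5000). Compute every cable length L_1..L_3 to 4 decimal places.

(3.8079, 4.7434, 1.5811)

L_1: Δ = A_1−P = (-3.5000, -1.5000) → ‖Δ‖ = √14.5000 = 3.8079
L_2: Δ = A_2−P = (4.5000, 1.5000) → ‖Δ‖ = √22.5000 = 4.7434
L_3: Δ = A_3−P = (0.5000, 1.5000) → ‖Δ‖ = √2.5000 = 1.5811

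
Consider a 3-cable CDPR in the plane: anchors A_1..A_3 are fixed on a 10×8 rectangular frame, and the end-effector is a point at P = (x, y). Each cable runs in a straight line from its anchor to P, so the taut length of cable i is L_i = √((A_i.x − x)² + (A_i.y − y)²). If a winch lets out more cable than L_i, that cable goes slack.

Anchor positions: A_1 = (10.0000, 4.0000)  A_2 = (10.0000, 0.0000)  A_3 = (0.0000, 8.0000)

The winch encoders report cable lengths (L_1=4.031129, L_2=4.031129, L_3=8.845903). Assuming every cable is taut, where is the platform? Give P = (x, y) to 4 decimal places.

circle eqns → linear via eq_j − eq_1; set q_j = A_j·A_j − L_j²
q_1 = 100.0000+16.0000−16.2500 = 99.7500
0.0000·x + 8.0000·y = q_1−q_2 = 16.0000
20.0000·x − 8.0000·y = q_1−q_3 = 114.0000
solve first two rows → x=6.5000, y=2.0000

(6.5000, 2.0000)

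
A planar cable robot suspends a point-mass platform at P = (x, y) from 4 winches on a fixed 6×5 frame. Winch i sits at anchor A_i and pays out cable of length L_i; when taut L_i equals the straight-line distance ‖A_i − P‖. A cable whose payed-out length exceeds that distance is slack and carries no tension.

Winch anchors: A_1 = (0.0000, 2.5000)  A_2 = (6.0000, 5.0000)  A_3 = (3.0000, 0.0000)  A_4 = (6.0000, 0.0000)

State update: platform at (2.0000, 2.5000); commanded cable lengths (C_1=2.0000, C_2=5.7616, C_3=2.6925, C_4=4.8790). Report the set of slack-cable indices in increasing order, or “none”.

2, 4

cable 1: L_1 = ‖A_1−P‖ = 2.0000;  C_1 = 2.0000 → taut
cable 2: L_2 = ‖A_2−P‖ = 4.7170;  C_2 = 5.7616 → slack
cable 3: L_3 = ‖A_3−P‖ = 2.6926;  C_3 = 2.6925 → taut
cable 4: L_4 = ‖A_4−P‖ = 4.7170;  C_4 = 4.8790 → slack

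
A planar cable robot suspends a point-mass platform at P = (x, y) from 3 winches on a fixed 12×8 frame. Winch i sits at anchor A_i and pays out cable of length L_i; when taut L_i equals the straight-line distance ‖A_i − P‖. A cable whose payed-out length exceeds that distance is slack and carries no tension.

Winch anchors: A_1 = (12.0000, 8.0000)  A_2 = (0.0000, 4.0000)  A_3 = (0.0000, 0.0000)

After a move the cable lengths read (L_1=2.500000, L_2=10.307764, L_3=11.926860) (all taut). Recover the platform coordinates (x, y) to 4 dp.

(10.0000, 6.5000)

each cable: (A_i−P)·(A_i−P) = L_i²; let q_i = ‖A_i‖²−L_i²
q_1 = 144.0000+64.0000−6.2500 = 201.7500
row 1: 24.0000x + 8.0000y = 292.0000  (q_2=-90.2500)
row 2: 24.0000x + 16.0000y = 344.0000  (q_3=-142.2500)
Cramer on rows 1–2 → x = 10.0000, y = 6.5000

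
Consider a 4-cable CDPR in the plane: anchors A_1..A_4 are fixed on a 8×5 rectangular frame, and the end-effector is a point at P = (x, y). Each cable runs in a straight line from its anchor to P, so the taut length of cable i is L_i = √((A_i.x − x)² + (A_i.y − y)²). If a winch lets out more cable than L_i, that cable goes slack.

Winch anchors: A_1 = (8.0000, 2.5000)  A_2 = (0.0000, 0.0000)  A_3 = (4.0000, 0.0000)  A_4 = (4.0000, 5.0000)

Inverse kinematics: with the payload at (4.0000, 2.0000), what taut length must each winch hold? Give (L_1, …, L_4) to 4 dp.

(4.0311, 4.4721, 2.0000, 3.0000)

L_1: Δ = A_1−P = (4.0000, 0.5000) → ‖Δ‖ = √16.2500 = 4.0311
L_2: Δ = A_2−P = (-4.0000, -2.0000) → ‖Δ‖ = √20.0000 = 4.4721
L_3: Δ = A_3−P = (0.0000, -2.0000) → ‖Δ‖ = √4.0000 = 2.0000
L_4: Δ = A_4−P = (0.0000, 3.0000) → ‖Δ‖ = √9.0000 = 3.0000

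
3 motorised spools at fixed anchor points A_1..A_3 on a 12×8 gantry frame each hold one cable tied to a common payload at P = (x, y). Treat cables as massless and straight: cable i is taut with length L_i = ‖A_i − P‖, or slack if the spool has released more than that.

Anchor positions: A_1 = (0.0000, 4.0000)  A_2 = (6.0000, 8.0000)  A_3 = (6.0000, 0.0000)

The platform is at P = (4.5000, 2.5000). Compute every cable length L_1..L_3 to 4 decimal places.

(4.7434, 5.7009, 2.9155)

L_1: Δ = A_1−P = (-4.5000, 1.5000) → ‖Δ‖ = √22.5000 = 4.7434
L_2: Δ = A_2−P = (1.5000, 5.5000) → ‖Δ‖ = √32.5000 = 5.7009
L_3: Δ = A_3−P = (1.5000, -2.5000) → ‖Δ‖ = √8.5000 = 2.9155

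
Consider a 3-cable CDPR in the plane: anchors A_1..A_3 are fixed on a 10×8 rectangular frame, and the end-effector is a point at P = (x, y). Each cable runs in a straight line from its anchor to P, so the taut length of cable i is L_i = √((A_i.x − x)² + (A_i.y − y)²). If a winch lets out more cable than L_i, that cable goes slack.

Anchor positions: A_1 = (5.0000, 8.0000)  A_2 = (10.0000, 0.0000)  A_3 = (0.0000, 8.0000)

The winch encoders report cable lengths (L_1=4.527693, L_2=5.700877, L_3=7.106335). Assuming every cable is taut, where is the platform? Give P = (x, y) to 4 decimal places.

expand ‖A_i−P‖²=L_i² and subtract eq 1 (q_i ≔ ‖A_i‖²−L_i²)
q_1 = 25.0000+64.0000−20.5000 = 68.5000
eq1−eq2 → [-10.0000  16.0000]·P = 1.0000
eq1−eq3 → [10.0000  0.0000]·P = 55.0000
2×2 solve → P = (5.5000, 3.5000)

(5.5000, 3.5000)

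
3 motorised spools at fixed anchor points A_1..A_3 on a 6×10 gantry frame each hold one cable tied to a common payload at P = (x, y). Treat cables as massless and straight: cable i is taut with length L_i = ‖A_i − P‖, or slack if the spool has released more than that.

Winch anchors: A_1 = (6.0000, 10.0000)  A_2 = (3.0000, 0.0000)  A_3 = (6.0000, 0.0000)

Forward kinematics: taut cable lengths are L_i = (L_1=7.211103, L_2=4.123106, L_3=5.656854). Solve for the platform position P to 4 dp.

(2.0000, 4.0000)

circle eqns → linear via eq_j − eq_1; set c_j = A_j·A_j − L_j²
c_1 = 36.0000+100.0000−52.0000 = 84.0000
6.0000·x + 20.0000·y = c_1−c_2 = 92.0000
0.0000·x + 20.0000·y = c_1−c_3 = 80.0000
solve first two rows → x=2.0000, y=4.0000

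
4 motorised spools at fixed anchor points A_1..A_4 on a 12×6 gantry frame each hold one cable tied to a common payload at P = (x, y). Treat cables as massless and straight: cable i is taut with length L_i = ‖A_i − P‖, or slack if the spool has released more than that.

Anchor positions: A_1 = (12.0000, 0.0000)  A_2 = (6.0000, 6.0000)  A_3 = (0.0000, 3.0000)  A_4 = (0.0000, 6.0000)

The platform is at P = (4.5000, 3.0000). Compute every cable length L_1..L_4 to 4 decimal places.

L_1 = √((12.0000−4.5000)² + (0.0000−3.0000)²) = 8.0777
L_2 = √((6.0000−4.5000)² + (6.0000−3.0000)²) = 3.3541
L_3 = √((0.0000−4.5000)² + (3.0000−3.0000)²) = 4.5000
L_4 = √((0.0000−4.5000)² + (6.0000−3.0000)²) = 5.4083

(8.0777, 3.3541, 4.5000, 5.4083)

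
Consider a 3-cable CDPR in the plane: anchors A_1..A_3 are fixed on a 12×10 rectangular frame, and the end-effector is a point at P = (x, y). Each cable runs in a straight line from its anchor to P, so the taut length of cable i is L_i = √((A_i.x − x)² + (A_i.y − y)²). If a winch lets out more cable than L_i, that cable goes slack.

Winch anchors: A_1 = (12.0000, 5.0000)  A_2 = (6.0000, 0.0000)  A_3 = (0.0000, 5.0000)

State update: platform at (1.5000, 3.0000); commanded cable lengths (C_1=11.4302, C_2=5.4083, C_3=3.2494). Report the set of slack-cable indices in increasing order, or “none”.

1, 3

cable 1: L_1 = ‖A_1−P‖ = 10.6888;  C_1 = 11.4302 → slack
cable 2: L_2 = ‖A_2−P‖ = 5.4083;  C_2 = 5.4083 → taut
cable 3: L_3 = ‖A_3−P‖ = 2.5000;  C_3 = 3.2494 → slack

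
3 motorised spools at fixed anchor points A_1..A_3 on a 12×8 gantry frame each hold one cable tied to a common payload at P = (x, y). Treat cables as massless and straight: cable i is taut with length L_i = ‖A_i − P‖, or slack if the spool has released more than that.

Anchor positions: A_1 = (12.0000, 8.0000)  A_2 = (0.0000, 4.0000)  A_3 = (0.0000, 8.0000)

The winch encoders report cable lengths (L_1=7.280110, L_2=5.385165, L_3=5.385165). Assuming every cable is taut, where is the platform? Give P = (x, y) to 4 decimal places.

(5.0000, 6.0000)

each cable: (A_i−P)·(A_i−P) = L_i²; let k_i = ‖A_i‖²−L_i²
k_1 = 144.0000+64.0000−53.0000 = 155.0000
row 1: 24.0000x + 8.0000y = 168.0000  (k_2=-13.0000)
row 2: 24.0000x + 0.0000y = 120.0000  (k_3=35.0000)
Cramer on rows 1–2 → x = 5.0000, y = 6.0000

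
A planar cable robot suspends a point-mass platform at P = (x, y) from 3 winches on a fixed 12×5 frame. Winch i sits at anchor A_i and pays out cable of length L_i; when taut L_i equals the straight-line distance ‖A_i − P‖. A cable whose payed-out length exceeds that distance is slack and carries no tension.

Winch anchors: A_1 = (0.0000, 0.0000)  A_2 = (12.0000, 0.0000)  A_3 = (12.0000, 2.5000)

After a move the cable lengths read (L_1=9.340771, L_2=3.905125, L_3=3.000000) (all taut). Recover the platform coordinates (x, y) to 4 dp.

(9.0000, 2.5000)

each cable: (A_i−P)·(A_i−P) = L_i²; let k_i = ‖A_i‖²−L_i²
k_1 = 0.0000+0.0000−87.2500 = -87.2500
row 1: -24.0000x + 0.0000y = -216.0000  (k_2=128.7500)
row 2: -24.0000x − 5.0000y = -228.5000  (k_3=141.2500)
Cramer on rows 1–2 → x = 9.0000, y = 2.5000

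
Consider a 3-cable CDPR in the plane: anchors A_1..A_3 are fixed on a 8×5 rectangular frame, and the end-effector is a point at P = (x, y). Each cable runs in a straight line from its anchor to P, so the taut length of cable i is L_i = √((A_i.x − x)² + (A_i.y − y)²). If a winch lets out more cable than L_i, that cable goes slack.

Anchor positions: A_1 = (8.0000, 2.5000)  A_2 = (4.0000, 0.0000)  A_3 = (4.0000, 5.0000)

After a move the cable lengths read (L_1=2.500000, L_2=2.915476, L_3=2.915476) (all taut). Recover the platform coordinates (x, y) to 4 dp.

expand ‖A_i−P‖²=L_i² and subtract eq 1 (k_i ≔ ‖A_i‖²−L_i²)
k_1 = 64.0000+6.2500−6.2500 = 64.0000
eq1−eq2 → [8.0000  5.0000]·P = 56.5000
eq1−eq3 → [8.0000  -5.0000]·P = 31.5000
2×2 solve → P = (5.5000, 2.5000)

(5.5000, 2.5000)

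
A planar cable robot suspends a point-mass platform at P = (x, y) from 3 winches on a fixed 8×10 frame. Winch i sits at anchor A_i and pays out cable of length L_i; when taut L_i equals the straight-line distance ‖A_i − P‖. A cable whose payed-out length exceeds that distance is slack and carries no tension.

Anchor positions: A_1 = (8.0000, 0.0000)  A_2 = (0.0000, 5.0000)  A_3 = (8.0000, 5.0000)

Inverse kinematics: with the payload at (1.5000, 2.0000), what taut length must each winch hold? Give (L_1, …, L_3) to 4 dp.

(6.8007, 3.3541, 7.1589)

L_1: Δ = A_1−P = (6.5000, -2.0000) → ‖Δ‖ = √46.2500 = 6.8007
L_2: Δ = A_2−P = (-1.5000, 3.0000) → ‖Δ‖ = √11.2500 = 3.3541
L_3: Δ = A_3−P = (6.5000, 3.0000) → ‖Δ‖ = √51.2500 = 7.1589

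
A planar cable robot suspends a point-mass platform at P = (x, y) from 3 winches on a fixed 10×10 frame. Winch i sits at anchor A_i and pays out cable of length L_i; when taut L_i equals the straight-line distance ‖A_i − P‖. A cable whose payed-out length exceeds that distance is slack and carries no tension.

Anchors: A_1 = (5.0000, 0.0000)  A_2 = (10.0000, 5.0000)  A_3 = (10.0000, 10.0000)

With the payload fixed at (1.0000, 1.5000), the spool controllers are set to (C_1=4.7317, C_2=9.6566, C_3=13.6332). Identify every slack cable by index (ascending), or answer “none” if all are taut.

1, 3

cable 1: √((4.0000)²+(-1.5000)²)=4.2720, C_1=4.7317: slack
cable 2: √((9.0000)²+(3.5000)²)=9.6566, C_2=9.6566: taut
cable 3: √((9.0000)²+(8.5000)²)=12.3794, C_3=13.6332: slack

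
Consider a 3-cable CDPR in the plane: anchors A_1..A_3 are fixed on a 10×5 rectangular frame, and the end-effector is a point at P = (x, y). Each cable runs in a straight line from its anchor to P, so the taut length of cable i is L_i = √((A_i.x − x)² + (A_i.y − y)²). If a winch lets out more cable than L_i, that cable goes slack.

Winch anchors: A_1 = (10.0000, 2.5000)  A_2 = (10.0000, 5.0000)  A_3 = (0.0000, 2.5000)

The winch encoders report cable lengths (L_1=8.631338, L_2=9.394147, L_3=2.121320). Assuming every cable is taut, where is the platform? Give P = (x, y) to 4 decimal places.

expand ‖A_i−P‖²=L_i² and subtract eq 1 (q_i ≔ ‖A_i‖²−L_i²)
q_1 = 100.0000+6.2500−74.5000 = 31.7500
eq1−eq2 → [0.0000  -5.0000]·P = -5.0000
eq1−eq3 → [20.0000  0.0000]·P = 30.0000
2×2 solve → P = (1.5000, 1.0000)

(1.5000, 1.0000)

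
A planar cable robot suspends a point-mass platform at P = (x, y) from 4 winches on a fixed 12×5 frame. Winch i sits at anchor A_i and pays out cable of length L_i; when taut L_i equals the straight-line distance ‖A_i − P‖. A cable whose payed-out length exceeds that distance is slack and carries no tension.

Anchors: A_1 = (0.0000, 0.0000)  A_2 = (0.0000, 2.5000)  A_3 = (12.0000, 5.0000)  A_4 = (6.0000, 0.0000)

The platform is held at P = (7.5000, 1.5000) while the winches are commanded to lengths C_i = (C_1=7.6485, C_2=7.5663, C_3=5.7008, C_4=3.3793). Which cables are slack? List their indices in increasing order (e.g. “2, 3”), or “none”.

cable 1: L_1 = ‖A_1−P‖ = 7.6485;  C_1 = 7.6485 → taut
cable 2: L_2 = ‖A_2−P‖ = 7.5664;  C_2 = 7.5663 → taut
cable 3: L_3 = ‖A_3−P‖ = 5.7009;  C_3 = 5.7008 → taut
cable 4: L_4 = ‖A_4−P‖ = 2.1213;  C_4 = 3.3793 → slack

4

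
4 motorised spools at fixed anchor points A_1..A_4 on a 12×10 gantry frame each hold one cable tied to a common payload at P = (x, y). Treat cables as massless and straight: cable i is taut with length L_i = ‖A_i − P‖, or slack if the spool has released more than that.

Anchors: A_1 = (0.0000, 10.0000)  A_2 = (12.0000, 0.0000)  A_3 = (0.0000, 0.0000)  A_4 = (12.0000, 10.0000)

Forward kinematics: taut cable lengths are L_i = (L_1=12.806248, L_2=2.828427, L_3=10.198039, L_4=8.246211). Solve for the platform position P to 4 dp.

circle eqns → linear via eq_j − eq_1; set c_j = A_j·A_j − L_j²
c_1 = 0.0000+100.0000−164.0000 = -64.0000
-24.0000·x + 20.0000·y = c_1−c_2 = -200.0000
0.0000·x + 20.0000·y = c_1−c_3 = 40.0000
-24.0000·x + 0.0000·y = c_1−c_4 = -240.0000
solve first two rows → x=10.0000, y=2.0000
check cable 4: ‖A_4−P‖² = 68.0000 ≈ L_4² = 68.0000 ✓

(10.0000, 2.0000)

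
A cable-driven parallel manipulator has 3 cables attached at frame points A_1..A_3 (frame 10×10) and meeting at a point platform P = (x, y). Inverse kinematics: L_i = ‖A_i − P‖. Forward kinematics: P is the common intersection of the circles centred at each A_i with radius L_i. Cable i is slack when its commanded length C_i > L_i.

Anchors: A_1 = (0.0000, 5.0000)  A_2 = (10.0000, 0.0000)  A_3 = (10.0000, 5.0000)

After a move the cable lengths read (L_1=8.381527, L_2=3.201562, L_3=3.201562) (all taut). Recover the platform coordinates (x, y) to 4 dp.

(8.0000, 2.5000)

circle eqns → linear via eq_j − eq_1; set q_j = A_j·A_j − L_j²
q_1 = 0.0000+25.0000−70.2500 = -45.2500
-20.0000·x + 10.0000·y = q_1−q_2 = -135.0000
-20.0000·x + 0.0000·y = q_1−q_3 = -160.0000
solve first two rows → x=8.0000, y=2.5000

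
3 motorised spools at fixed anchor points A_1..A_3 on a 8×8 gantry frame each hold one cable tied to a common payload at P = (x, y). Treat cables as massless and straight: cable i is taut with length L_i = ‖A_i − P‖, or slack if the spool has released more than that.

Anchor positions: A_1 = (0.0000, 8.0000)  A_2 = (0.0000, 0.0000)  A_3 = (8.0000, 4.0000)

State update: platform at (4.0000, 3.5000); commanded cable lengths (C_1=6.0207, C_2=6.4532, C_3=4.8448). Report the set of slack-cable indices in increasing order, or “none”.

cable 1: √((-4.0000)²+(4.5000)²)=6.0208, C_1=6.0207: taut
cable 2: √((-4.0000)²+(-3.5000)²)=5.3151, C_2=6.4532: slack
cable 3: √((4.0000)²+(0.5000)²)=4.0311, C_3=4.8448: slack

2, 3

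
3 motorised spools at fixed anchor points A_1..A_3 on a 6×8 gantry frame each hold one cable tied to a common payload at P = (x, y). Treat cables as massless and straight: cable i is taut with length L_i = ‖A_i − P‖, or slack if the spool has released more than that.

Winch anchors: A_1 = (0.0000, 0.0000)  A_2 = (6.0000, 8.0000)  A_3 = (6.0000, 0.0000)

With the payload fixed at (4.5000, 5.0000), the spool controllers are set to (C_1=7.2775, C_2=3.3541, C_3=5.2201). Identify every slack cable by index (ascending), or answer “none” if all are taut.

1

cable 1: √((-4.5000)²+(-5.0000)²)=6.7268, C_1=7.2775: slack
cable 2: √((1.5000)²+(3.0000)²)=3.3541, C_2=3.3541: taut
cable 3: √((1.5000)²+(-5.0000)²)=5.2202, C_3=5.2201: taut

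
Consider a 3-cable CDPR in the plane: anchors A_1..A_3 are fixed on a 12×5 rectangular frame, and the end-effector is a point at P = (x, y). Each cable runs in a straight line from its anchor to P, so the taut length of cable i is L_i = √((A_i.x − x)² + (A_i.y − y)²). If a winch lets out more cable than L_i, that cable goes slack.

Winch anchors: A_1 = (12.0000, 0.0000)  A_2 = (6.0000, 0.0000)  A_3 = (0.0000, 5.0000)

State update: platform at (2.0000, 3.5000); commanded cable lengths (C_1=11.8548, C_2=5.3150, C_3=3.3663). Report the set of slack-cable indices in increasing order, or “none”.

i=1: geometric 10.5948 vs commanded 11.8548 ⇒ slack
i=2: geometric 5.3151 vs commanded 5.3150 ⇒ taut
i=3: geometric 2.5000 vs commanded 3.3663 ⇒ slack

1, 3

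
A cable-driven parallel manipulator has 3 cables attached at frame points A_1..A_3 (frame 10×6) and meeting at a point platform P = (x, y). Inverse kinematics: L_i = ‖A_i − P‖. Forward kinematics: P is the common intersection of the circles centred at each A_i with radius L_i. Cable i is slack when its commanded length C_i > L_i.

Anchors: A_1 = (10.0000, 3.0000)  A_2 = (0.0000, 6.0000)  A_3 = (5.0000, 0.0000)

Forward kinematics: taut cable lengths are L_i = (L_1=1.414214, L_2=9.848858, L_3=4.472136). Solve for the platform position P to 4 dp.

circle eqns → linear via eq_j − eq_1; set c_j = A_j·A_j − L_j²
c_1 = 100.0000+9.0000−2.0000 = 107.0000
20.0000·x − 6.0000·y = c_1−c_2 = 168.0000
10.0000·x + 6.0000·y = c_1−c_3 = 102.0000
solve first two rows → x=9.0000, y=2.0000

(9.0000, 2.0000)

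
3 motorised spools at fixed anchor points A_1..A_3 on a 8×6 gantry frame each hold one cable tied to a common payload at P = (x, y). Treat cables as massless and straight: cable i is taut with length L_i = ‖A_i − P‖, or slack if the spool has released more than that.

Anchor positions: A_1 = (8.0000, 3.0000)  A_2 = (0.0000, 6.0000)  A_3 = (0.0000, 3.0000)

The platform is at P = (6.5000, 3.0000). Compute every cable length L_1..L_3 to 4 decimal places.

(1.5000, 7.1589, 6.5000)

L_1 = √((8.0000−6.5000)² + (3.0000−3.0000)²) = 1.5000
L_2 = √((0.0000−6.5000)² + (6.0000−3.0000)²) = 7.1589
L_3 = √((0.0000−6.5000)² + (3.0000−3.0000)²) = 6.5000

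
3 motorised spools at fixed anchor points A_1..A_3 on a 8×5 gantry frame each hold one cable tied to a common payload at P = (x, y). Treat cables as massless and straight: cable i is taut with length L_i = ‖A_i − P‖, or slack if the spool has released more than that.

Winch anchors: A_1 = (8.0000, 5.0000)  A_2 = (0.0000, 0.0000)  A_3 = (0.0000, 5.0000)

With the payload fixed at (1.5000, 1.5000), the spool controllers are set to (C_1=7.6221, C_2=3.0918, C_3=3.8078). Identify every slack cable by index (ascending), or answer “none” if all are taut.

i=1: geometric 7.3824 vs commanded 7.6221 ⇒ slack
i=2: geometric 2.1213 vs commanded 3.0918 ⇒ slack
i=3: geometric 3.8079 vs commanded 3.8078 ⇒ taut

1, 2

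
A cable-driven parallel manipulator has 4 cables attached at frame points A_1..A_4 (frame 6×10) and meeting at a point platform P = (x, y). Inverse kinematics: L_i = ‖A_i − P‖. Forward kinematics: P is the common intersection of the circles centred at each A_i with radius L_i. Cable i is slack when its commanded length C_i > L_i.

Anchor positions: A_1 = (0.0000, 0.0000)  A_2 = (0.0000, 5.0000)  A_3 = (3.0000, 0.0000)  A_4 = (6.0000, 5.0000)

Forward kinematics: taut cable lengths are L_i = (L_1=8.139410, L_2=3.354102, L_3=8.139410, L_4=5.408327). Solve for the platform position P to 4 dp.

(1.5000, 8.0000)

circle eqns → linear via eq_j − eq_1; set k_j = A_j·A_j − L_j²
k_1 = 0.0000+0.0000−66.2500 = -66.2500
0.0000·x − 10.0000·y = k_1−k_2 = -80.0000
-6.0000·x + 0.0000·y = k_1−k_3 = -9.0000
-12.0000·x − 10.0000·y = k_1−k_4 = -98.0000
solve first two rows → x=1.5000, y=8.0000
check cable 4: ‖A_4−P‖² = 29.2500 ≈ L_4² = 29.2500 ✓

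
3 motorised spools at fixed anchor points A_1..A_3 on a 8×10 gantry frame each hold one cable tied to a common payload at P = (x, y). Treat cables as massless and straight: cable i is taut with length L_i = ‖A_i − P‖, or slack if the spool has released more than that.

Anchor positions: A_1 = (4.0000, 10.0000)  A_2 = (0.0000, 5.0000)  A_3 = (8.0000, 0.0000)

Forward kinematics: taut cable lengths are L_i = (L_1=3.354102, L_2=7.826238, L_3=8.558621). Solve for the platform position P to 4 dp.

circle eqns → linear via eq_j − eq_1; set k_j = A_j·A_j − L_j²
k_1 = 16.0000+100.0000−11.2500 = 104.7500
8.0000·x + 10.0000·y = k_1−k_2 = 141.0000
-8.0000·x + 20.0000·y = k_1−k_3 = 114.0000
solve first two rows → x=7.0000, y=8.5000

(7.0000, 8.5000)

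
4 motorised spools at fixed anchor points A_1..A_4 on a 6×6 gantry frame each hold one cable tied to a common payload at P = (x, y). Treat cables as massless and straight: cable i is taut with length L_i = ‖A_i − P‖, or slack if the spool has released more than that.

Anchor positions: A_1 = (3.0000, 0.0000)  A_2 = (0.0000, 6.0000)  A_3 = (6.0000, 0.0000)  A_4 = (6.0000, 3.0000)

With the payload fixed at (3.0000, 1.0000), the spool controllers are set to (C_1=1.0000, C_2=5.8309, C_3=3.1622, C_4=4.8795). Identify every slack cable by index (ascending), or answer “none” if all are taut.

4

i=1: geometric 1.0000 vs commanded 1.0000 ⇒ taut
i=2: geometric 5.8310 vs commanded 5.8309 ⇒ taut
i=3: geometric 3.1623 vs commanded 3.1622 ⇒ taut
i=4: geometric 3.6056 vs commanded 4.8795 ⇒ slack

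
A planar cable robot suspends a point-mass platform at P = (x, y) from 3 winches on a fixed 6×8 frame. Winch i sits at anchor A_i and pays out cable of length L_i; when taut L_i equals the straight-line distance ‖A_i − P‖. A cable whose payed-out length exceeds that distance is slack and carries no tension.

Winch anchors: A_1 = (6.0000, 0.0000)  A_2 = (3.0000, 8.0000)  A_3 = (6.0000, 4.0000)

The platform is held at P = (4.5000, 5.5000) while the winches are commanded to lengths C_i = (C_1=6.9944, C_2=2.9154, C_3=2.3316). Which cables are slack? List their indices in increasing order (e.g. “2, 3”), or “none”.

i=1: geometric 5.7009 vs commanded 6.9944 ⇒ slack
i=2: geometric 2.9155 vs commanded 2.9154 ⇒ taut
i=3: geometric 2.1213 vs commanded 2.3316 ⇒ slack

1, 3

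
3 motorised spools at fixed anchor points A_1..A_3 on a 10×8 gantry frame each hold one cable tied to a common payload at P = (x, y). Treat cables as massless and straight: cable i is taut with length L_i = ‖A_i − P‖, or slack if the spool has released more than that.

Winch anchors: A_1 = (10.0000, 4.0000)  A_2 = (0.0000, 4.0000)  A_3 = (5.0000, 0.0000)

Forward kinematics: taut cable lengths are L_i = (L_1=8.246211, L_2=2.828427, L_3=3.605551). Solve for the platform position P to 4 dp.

expand ‖A_i−P‖²=L_i² and subtract eq 1 (q_i ≔ ‖A_i‖²−L_i²)
q_1 = 100.0000+16.0000−68.0000 = 48.0000
eq1−eq2 → [20.0000  0.0000]·P = 40.0000
eq1−eq3 → [10.0000  8.0000]·P = 36.0000
2×2 solve → P = (2.0000, 2.0000)

(2.0000, 2.0000)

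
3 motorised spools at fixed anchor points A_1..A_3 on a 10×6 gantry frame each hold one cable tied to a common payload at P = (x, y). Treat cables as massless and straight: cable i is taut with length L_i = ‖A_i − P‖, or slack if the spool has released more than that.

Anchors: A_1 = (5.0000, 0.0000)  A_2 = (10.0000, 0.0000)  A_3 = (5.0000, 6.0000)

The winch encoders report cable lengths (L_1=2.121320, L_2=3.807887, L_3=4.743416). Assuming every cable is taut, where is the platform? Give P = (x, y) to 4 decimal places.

(6.5000, 1.5000)

circle eqns → linear via eq_j − eq_1; set k_j = A_j·A_j − L_j²
k_1 = 25.0000+0.0000−4.5000 = 20.5000
-10.0000·x + 0.0000·y = k_1−k_2 = -65.0000
0.0000·x − 12.0000·y = k_1−k_3 = -18.0000
solve first two rows → x=6.5000, y=1.5000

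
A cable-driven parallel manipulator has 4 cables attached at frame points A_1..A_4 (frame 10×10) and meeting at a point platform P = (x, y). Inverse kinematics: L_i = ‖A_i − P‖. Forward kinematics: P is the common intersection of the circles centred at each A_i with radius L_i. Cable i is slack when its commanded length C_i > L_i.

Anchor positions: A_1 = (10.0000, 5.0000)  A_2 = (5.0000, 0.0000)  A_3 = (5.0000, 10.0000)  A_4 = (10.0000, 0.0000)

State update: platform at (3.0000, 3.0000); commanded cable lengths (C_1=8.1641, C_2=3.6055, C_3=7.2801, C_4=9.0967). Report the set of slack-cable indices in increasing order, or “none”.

cable 1: √((7.0000)²+(2.0000)²)=7.2801, C_1=8.1641: slack
cable 2: √((2.0000)²+(-3.0000)²)=3.6056, C_2=3.6055: taut
cable 3: √((2.0000)²+(7.0000)²)=7.2801, C_3=7.2801: taut
cable 4: √((7.0000)²+(-3.0000)²)=7.6158, C_4=9.0967: slack

1, 4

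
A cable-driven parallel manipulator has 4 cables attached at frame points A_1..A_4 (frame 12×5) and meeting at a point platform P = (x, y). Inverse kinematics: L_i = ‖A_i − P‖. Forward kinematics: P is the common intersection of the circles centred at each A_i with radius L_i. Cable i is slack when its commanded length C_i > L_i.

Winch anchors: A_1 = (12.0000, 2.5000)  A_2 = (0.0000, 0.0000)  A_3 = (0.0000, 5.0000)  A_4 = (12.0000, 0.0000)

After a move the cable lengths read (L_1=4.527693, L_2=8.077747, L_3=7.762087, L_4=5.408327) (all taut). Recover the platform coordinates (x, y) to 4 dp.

(7.5000, 3.0000)

each cable: (A_i−P)·(A_i−P) = L_i²; let k_i = ‖A_i‖²−L_i²
k_1 = 144.0000+6.2500−20.5000 = 129.7500
row 1: 24.0000x + 5.0000y = 195.0000  (k_2=-65.2500)
row 2: 24.0000x − 5.0000y = 165.0000  (k_3=-35.2500)
row 3: 0.0000x + 5.0000y = 15.0000  (k_4=114.7500)
Cramer on rows 1–2 → x = 7.5000, y = 3.0000
check cable 4: ‖A_4−P‖² = 29.2500 ≈ L_4² = 29.2500 ✓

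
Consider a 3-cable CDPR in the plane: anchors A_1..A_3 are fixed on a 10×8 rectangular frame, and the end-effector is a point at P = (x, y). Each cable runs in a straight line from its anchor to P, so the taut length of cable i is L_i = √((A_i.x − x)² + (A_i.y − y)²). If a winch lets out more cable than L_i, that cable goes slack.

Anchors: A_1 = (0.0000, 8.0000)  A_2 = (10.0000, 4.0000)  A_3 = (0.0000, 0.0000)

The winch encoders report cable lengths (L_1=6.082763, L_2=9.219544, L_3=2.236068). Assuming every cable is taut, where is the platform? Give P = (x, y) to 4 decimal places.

(1.0000, 2.0000)

circle eqns → linear via eq_j − eq_1; set k_j = A_j·A_j − L_j²
k_1 = 0.0000+64.0000−37.0000 = 27.0000
-20.0000·x + 8.0000·y = k_1−k_2 = -4.0000
0.0000·x + 16.0000·y = k_1−k_3 = 32.0000
solve first two rows → x=1.0000, y=2.0000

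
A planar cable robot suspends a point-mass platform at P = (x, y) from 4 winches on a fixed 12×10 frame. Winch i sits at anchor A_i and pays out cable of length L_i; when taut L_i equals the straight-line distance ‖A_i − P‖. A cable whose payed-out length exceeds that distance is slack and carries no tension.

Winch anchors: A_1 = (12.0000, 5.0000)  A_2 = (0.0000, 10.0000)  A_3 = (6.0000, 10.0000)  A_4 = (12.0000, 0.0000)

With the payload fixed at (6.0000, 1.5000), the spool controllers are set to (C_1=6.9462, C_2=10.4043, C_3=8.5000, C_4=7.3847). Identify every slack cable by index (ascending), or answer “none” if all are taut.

i=1: geometric 6.9462 vs commanded 6.9462 ⇒ taut
i=2: geometric 10.4043 vs commanded 10.4043 ⇒ taut
i=3: geometric 8.5000 vs commanded 8.5000 ⇒ taut
i=4: geometric 6.1847 vs commanded 7.3847 ⇒ slack

4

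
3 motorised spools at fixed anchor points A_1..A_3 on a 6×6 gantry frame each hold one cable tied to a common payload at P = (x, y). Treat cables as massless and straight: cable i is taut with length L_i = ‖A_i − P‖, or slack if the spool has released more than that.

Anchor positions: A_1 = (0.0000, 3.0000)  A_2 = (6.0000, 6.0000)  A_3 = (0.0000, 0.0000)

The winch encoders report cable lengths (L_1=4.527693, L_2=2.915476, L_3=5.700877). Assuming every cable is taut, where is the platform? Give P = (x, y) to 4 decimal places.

(4.5000, 3.5000)

expand ‖A_i−P‖²=L_i² and subtract eq 1 (k_i ≔ ‖A_i‖²−L_i²)
k_1 = 0.0000+9.0000−20.5000 = -11.5000
eq1−eq2 → [-12.0000  -6.0000]·P = -75.0000
eq1−eq3 → [0.0000  6.0000]·P = 21.0000
2×2 solve → P = (4.5000, 3.5000)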